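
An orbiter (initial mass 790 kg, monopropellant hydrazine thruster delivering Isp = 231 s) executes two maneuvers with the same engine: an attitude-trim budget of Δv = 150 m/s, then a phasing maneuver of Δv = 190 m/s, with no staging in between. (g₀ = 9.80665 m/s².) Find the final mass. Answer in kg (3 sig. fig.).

final mass ≈ 680 kg

v_e = Isp · g₀ = 231 × 9.80665 = 2265.3 m/s.
After the first burn: m = 790 × exp(−150/2265.3) = 790 × 0.93593 = 739.385 kg.
After the second burn: m = 739.385 × exp(−190/2265.3) = 739.385 × 0.91955 = 679.901 kg.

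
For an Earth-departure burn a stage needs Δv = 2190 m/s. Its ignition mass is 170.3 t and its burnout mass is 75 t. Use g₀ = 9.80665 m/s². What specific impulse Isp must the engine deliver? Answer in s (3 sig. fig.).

Isp ≈ 272 s

ln(m₀/m_f) = ln(170300/75000) = ln(2.271) = 0.8201.
Rocket equation: v_e = Δv / ln(m₀/m_f) = 2190 / 0.8201 = 2670.5 m/s.
Isp = v_e / g₀ = 2670.5 / 9.80665 = 272.3 s.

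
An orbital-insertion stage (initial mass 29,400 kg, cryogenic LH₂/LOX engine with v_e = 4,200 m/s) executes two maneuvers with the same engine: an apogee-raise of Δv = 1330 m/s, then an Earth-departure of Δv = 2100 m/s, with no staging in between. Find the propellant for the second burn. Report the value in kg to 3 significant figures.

propellant for the second burn ≈ 8430 kg

After the first burn: m = 29400 × exp(−1330/4200.0) = 29400 × 0.72857 = 21,420 kg.
After the second burn: m = 21,420 × exp(−2100/4200.0) = 21,420 × 0.60653 = 12,991.9 kg.
Second-burn propellant = 21,420 − 12,991.9 = 8,428.1 kg.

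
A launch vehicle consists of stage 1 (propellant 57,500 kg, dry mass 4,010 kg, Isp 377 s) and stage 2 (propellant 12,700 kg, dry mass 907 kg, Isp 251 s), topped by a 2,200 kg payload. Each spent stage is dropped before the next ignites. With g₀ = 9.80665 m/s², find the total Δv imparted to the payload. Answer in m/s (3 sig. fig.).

Ignition mass of stage 1 = 57,500+4,010 + 12,700+907 + 2,200 = 77,317 kg.
Stage 1: m₀ = 77,317 kg, m_f = 77,317 − 57,500 = 19,817 kg; Δv = 377×9.80665×ln(3.902) = 3697.1×1.3614 ≈ 5033 m/s.
Stage 2: m₀ = 15,807 kg, m_f = 15,807 − 12,700 = 3,107 kg; Δv = 251×9.80665×ln(5.088) = 2461.5×1.6268 ≈ 4004 m/s.
Total Δv = 5033 + 4004 = 9037 m/s.

Δv ≈ 9040 m/s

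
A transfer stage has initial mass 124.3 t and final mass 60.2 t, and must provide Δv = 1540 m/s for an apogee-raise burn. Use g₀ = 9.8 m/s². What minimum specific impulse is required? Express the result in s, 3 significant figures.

ln(m₀/m_f) = ln(124300/60200) = ln(2.065) = 0.7250.
Using Δv = v_e ln(m₀/m_f): v_e = Δv / ln(m₀/m_f) = 1540 / 0.7250 = 2124.1 m/s.
Isp = v_e / g₀ = 2124.1 / 9.8 = 216.7 s.

Isp ≈ 217 s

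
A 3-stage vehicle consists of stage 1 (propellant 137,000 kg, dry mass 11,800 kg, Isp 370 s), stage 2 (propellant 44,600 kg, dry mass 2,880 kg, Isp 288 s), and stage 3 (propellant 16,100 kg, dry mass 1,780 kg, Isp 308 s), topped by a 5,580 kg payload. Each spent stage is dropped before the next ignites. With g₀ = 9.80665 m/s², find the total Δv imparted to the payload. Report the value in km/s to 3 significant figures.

Δv ≈ 9.84 km/s

Ignition mass of stage 1 = 137,000+11,800 + 44,600+2,880 + 16,100+1,780 + 5,580 = 219,740 kg.
Stage 1: m₀ = 219,740 kg, m_f = 219,740 − 137,000 = 82,740 kg; Δv = 370×9.80665×ln(2.656) = 3628.5×0.9767 ≈ 3544 m/s.
Stage 2: m₀ = 70,940 kg, m_f = 70,940 − 44,600 = 26,340 kg; Δv = 288×9.80665×ln(2.693) = 2824.3×0.9907 ≈ 2798 m/s.
Stage 3: m₀ = 23,460 kg, m_f = 23,460 − 16,100 = 7,360 kg; Δv = 308×9.80665×ln(3.188) = 3020.4×1.1592 ≈ 3501 m/s.
Total Δv = 3544 + 2798 + 3501 = 9843 m/s.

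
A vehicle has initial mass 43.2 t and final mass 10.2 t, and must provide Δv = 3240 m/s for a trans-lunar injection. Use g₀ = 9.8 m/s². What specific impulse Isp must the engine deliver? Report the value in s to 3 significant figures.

ln(m₀/m_f) = ln(43200/10200) = ln(4.235) = 1.4435.
Rocket equation: v_e = Δv / ln(m₀/m_f) = 3240 / 1.4435 = 2244.6 m/s.
Isp = v_e / g₀ = 2244.6 / 9.8 = 229.0 s.

Isp ≈ 229 s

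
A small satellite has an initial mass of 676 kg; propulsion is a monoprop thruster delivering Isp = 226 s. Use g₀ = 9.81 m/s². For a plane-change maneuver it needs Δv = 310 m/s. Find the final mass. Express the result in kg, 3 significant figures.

v_e = Isp · g₀ = 226 × 9.81 = 2217.1 m/s.
By the Tsiolkovsky rocket equation, m₀/m_f = exp(Δv / v_e) = exp(310 / 2217.1) = exp(0.1398) = 1.1501.
m_f = m₀ / 1.1501 = 676 / 1.1501 = 587.775 kg.

final mass ≈ 588 kg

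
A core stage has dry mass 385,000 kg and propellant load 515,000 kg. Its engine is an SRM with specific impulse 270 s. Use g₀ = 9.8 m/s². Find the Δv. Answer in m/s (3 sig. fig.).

v_e = Isp · g₀ = 270 × 9.8 = 2646.0 m/s.
m₀ = m_dry + m_prop = 385,000 + 515,000 = 900,000 kg.
Δv = v_e · ln(m₀/m_f) = 2646.0 × ln(2.338) = 2646.0 × 0.8492 ≈ 2246.9 m/s.

Δv ≈ 2250 m/s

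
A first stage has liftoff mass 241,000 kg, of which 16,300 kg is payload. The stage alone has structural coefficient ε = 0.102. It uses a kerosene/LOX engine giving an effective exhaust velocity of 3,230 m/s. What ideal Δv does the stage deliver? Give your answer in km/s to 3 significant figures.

Stage wet mass = m₀ − payload = 241,000 − 16,300 = 224,700 kg.
Stage dry mass = ε × stage wet mass = 0.102 × 224,700 = 22,919.4 kg.
Burnout mass m_f = stage dry + payload = 22,919.4 + 16,300 = 39,219.4 kg.
Δv = v_e · ln(241,000/39,219.4) = 3230.0 × ln(6.145) = 3230.0 × 1.8156 ≈ 5864 m/s.

Δv ≈ 5.86 km/s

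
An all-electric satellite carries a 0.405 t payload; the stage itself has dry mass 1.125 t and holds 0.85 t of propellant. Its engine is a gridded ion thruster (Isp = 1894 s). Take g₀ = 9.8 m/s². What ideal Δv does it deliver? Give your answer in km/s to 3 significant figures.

Δv ≈ 8.20 km/s

v_e = Isp · g₀ = 1894 × 9.8 = 18561.2 m/s.
m₀ = payload + dry + propellant = 0.405 + 1.125 + 0.85 = 2.38 t.
m_f = payload + dry = 0.405 + 1.125 = 1.53 t.
Δv = v_e · ln(m₀/m_f) = 18561.2 × ln(1.556) = 18561.2 × 0.4418 ≈ 8200.9 m/s.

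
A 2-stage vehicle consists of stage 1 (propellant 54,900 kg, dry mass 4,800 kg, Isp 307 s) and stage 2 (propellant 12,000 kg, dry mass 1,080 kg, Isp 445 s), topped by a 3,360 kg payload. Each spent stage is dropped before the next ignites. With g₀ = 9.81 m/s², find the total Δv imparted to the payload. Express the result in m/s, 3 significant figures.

Ignition mass of stage 1 = 54,900+4,800 + 12,000+1,080 + 3,360 = 76,140 kg.
Stage 1: m₀ = 76,140 kg, m_f = 76,140 − 54,900 = 21,240 kg; Δv = 307×9.81×ln(3.585) = 3011.7×1.2767 ≈ 3845 m/s.
Stage 2: m₀ = 16,440 kg, m_f = 16,440 − 12,000 = 4,440 kg; Δv = 445×9.81×ln(3.703) = 4365.4×1.3091 ≈ 5715 m/s.
Total Δv = 3845 + 5715 = 9560 m/s.

Δv ≈ 9560 m/s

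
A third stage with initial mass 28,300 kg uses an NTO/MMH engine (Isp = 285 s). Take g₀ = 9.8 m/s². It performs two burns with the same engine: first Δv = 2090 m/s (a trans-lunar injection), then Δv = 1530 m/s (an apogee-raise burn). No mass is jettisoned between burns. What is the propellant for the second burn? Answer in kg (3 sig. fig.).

v_e = Isp · g₀ = 285 × 9.8 = 2793.0 m/s.
After the first burn: m = 28300 × exp(−2090/2793.0) = 28300 × 0.47317 = 13,390.7 kg.
After the second burn: m = 13,390.7 × exp(−1530/2793.0) = 13,390.7 × 0.57822 = 7,742.77 kg.
Second-burn propellant = 13,390.7 − 7,742.77 = 5,647.93 kg.

propellant for the second burn ≈ 5650 kg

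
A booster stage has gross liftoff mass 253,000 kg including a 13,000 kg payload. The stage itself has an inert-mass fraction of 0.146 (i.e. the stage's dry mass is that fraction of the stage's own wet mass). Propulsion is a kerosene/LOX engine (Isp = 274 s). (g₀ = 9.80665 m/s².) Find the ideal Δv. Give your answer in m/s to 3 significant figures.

Stage wet mass = m₀ − payload = 253,000 − 13,000 = 240,000 kg.
Stage dry mass = ε × stage wet mass = 0.146 × 240,000 = 35,040 kg.
Burnout mass m_f = stage dry + payload = 35,040 + 13,000 = 48,040 kg.
v_e = Isp · g₀ = 274 × 9.80665 = 2687.0 m/s.
Δv = v_e · ln(253,000/48,040) = 2687.0 × ln(5.266) = 2687.0 × 1.6614 ≈ 4464 m/s.

Δv ≈ 4460 m/s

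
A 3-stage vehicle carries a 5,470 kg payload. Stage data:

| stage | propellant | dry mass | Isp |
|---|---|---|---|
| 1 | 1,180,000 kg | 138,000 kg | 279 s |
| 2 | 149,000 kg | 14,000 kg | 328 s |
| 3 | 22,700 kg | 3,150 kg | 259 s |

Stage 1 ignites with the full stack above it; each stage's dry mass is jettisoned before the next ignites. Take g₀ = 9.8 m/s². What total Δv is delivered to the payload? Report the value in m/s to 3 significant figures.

Ignition mass of stage 1 = 1,180,000+138,000 + 149,000+14,000 + 22,700+3,150 + 5,470 = 1,512,320 kg.
Stage 1: m₀ = 1,512,320 kg, m_f = 1,512,320 − 1,180,000 = 332,320 kg; Δv = 279×9.8×ln(4.551) = 2734.2×1.5153 ≈ 4143 m/s.
Stage 2: m₀ = 194,320 kg, m_f = 194,320 − 149,000 = 45,320 kg; Δv = 328×9.8×ln(4.288) = 3214.4×1.4558 ≈ 4679 m/s.
Stage 3: m₀ = 31,320 kg, m_f = 31,320 − 22,700 = 8,620 kg; Δv = 259×9.8×ln(3.633) = 2538.2×1.2902 ≈ 3275 m/s.
Total Δv = 4143 + 4679 + 3275 = 12097 m/s.

Δv ≈ 12100 m/s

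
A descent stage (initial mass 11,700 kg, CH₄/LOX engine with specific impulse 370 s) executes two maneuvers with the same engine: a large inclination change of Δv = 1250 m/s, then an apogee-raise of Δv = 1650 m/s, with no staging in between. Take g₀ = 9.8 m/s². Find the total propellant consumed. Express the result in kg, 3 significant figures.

total propellant consumed ≈ 6440 kg

v_e = Isp · g₀ = 370 × 9.8 = 3626.0 m/s.
After the first burn: m = 11700 × exp(−1250/3626.0) = 11700 × 0.70841 = 8,288.4 kg.
After the second burn: m = 8,288.4 × exp(−1650/3626.0) = 8,288.4 × 0.63442 = 5,258.33 kg.
Total propellant = m₀ − m_final = 11700 − 5,258.33 = 6,441.67 kg.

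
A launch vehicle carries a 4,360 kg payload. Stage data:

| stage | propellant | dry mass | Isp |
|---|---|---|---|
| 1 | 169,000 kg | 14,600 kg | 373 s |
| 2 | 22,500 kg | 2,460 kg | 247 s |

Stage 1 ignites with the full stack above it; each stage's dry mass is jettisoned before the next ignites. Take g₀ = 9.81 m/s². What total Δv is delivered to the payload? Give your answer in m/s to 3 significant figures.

Δv ≈ 9310 m/s

Ignition mass of stage 1 = 169,000+14,600 + 22,500+2,460 + 4,360 = 212,920 kg.
Stage 1: m₀ = 212,920 kg, m_f = 212,920 − 169,000 = 43,920 kg; Δv = 373×9.81×ln(4.848) = 3659.1×1.5785 ≈ 5776 m/s.
Stage 2: m₀ = 29,320 kg, m_f = 29,320 − 22,500 = 6,820 kg; Δv = 247×9.81×ln(4.299) = 2423.1×1.4584 ≈ 3534 m/s.
Total Δv = 5776 + 3534 = 9310 m/s.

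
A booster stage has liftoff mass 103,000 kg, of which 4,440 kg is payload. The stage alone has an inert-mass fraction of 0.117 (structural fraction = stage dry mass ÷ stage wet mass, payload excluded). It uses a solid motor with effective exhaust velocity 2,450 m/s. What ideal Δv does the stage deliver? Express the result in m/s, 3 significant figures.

Δv ≈ 4570 m/s

Stage wet mass = m₀ − payload = 103,000 − 4,440 = 98,560 kg.
Stage dry mass = ε × stage wet mass = 0.117 × 98,560 = 11,531.5 kg.
Burnout mass m_f = stage dry + payload = 11,531.5 + 4,440 = 15,971.5 kg.
From the ideal rocket equation, Δv = v_e · ln(103,000/15,971.5) = 2450.0 × ln(6.449) = 2450.0 × 1.8639 ≈ 4567 m/s.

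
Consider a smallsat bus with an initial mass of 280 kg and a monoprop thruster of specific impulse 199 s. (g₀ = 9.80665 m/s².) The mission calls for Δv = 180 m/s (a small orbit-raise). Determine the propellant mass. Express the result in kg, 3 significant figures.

propellant mass ≈ 24.7 kg

v_e = Isp · g₀ = 199 × 9.80665 = 1951.5 m/s.
From the ideal rocket equation, m₀/m_f = exp(Δv / v_e) = exp(180 / 1951.5) = exp(0.0922) = 1.0966.
m_f = 280 / 1.0966 = 255.335 kg, so propellant = m₀ − m_f = 280 − 255.335 = 24.665 kg.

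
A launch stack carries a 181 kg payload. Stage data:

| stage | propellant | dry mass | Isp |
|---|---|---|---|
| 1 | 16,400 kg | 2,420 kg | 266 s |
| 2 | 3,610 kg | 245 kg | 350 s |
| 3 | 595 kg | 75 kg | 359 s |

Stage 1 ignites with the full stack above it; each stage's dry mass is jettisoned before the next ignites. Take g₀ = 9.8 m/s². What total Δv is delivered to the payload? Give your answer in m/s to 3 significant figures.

Ignition mass of stage 1 = 16,400+2,420 + 3,610+245 + 595+75 + 181 = 23,526 kg.
Stage 1: m₀ = 23,526 kg, m_f = 23,526 − 16,400 = 7,126 kg; Δv = 266×9.8×ln(3.301) = 2606.8×1.1944 ≈ 3113 m/s.
Stage 2: m₀ = 4,706 kg, m_f = 4,706 − 3,610 = 1,096 kg; Δv = 350×9.8×ln(4.294) = 3430.0×1.4572 ≈ 4998 m/s.
Stage 3: m₀ = 851 kg, m_f = 851 − 595 = 256 kg; Δv = 359×9.8×ln(3.324) = 3518.2×1.2012 ≈ 4226 m/s.
Total Δv = 3113 + 4998 + 4226 = 12337 m/s.

Δv ≈ 12300 m/s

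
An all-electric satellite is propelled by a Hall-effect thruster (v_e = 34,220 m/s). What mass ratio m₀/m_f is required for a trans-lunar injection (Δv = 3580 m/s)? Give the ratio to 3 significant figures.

mass ratio ≈ 1.11

m₀/m_f = exp(Δv / v_e) = exp(3580 / 34220.0) = exp(0.1046) = 1.1103.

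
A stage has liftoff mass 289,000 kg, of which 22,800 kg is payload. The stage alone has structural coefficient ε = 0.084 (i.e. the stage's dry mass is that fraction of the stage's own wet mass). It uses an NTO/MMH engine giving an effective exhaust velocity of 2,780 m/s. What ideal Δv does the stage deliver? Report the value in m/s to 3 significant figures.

Δv ≈ 5160 m/s

Stage wet mass = m₀ − payload = 289,000 − 22,800 = 266,200 kg.
Stage dry mass = ε × stage wet mass = 0.084 × 266,200 = 22,360.8 kg.
Burnout mass m_f = stage dry + payload = 22,360.8 + 22,800 = 45,160.8 kg.
Rocket equation: Δv = v_e · ln(289,000/45,160.8) = 2780.0 × ln(6.399) = 2780.0 × 1.8562 ≈ 5160 m/s.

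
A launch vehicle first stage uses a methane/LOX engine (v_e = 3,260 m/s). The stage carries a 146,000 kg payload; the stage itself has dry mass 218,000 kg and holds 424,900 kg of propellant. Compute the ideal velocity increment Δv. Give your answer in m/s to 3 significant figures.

m₀ = payload + dry + propellant = 146,000 + 218,000 + 424,900 = 788,900 kg.
m_f = payload + dry = 146,000 + 218,000 = 364,000 kg.
By the Tsiolkovsky rocket equation, Δv = v_e · ln(m₀/m_f) = 3260.0 × ln(2.167) = 3260.0 × 0.7735 ≈ 2521.6 m/s.

Δv ≈ 2520 m/s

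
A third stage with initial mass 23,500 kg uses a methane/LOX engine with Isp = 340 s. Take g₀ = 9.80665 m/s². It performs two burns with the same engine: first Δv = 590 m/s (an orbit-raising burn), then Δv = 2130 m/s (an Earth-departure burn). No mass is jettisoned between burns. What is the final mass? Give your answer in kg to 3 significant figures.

v_e = Isp · g₀ = 340 × 9.80665 = 3334.3 m/s.
After the first burn: m = 23500 × exp(−590/3334.3) = 23500 × 0.83782 = 19,688.8 kg.
After the second burn: m = 19,688.8 × exp(−2130/3334.3) = 19,688.8 × 0.52791 = 10,393.9 kg.

final mass ≈ 10400 kg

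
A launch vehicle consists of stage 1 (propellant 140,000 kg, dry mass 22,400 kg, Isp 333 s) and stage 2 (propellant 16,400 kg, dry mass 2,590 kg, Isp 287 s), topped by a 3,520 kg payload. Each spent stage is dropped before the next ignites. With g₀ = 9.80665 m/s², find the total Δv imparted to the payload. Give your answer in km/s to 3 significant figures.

Ignition mass of stage 1 = 140,000+22,400 + 16,400+2,590 + 3,520 = 184,910 kg.
Stage 1: m₀ = 184,910 kg, m_f = 184,910 − 140,000 = 44,910 kg; Δv = 333×9.80665×ln(4.117) = 3265.6×1.4152 ≈ 4622 m/s.
Stage 2: m₀ = 22,510 kg, m_f = 22,510 − 16,400 = 6,110 kg; Δv = 287×9.80665×ln(3.684) = 2814.5×1.3040 ≈ 3670 m/s.
Total Δv = 4622 + 3670 = 8292 m/s.

Δv ≈ 8.29 km/s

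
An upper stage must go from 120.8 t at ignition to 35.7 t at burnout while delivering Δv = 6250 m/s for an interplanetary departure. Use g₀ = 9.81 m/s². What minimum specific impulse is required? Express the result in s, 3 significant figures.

ln(m₀/m_f) = ln(120800/35700) = ln(3.384) = 1.2190.
v_e = Δv / ln(m₀/m_f) = 6250 / 1.2190 = 5127.2 m/s.
Isp = v_e / g₀ = 5127.2 / 9.81 = 522.7 s.

Isp ≈ 523 s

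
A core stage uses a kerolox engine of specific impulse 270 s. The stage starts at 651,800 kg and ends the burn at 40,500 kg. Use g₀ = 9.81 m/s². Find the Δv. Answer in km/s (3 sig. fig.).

v_e = Isp · g₀ = 270 × 9.81 = 2648.7 m/s.
Δv = v_e · ln(m₀/m_f) = 2648.7 × ln(16.09) = 2648.7 × 2.7784 ≈ 7359.2 m/s.

Δv ≈ 7.36 km/s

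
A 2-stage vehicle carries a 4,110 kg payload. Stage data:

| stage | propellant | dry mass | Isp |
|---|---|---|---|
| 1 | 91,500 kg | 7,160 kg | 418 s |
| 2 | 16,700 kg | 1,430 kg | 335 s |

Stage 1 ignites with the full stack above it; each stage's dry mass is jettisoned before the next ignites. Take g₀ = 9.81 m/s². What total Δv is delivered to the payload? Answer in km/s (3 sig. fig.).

Δv ≈ 10.4 km/s

Ignition mass of stage 1 = 91,500+7,160 + 16,700+1,430 + 4,110 = 120,900 kg.
Stage 1: m₀ = 120,900 kg, m_f = 120,900 − 91,500 = 29,400 kg; Δv = 418×9.81×ln(4.112) = 4100.6×1.4140 ≈ 5798 m/s.
Stage 2: m₀ = 22,240 kg, m_f = 22,240 − 16,700 = 5,540 kg; Δv = 335×9.81×ln(4.014) = 3286.4×1.3899 ≈ 4568 m/s.
Total Δv = 5798 + 4568 = 10366 m/s.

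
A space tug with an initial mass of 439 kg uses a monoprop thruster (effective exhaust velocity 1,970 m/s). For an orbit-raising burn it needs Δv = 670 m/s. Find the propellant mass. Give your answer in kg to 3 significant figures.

m₀/m_f = exp(Δv / v_e) = exp(670 / 1970.0) = exp(0.3401) = 1.4051.
m_f = 439 / 1.4051 = 312.433 kg, so propellant = m₀ − m_f = 439 − 312.433 = 126.567 kg.

propellant mass ≈ 127 kg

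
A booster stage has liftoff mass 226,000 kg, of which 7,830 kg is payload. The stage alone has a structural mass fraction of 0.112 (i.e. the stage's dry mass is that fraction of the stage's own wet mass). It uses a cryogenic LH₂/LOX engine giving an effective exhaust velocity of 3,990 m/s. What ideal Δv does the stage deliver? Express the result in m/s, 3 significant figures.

Δv ≈ 7770 m/s

Stage wet mass = m₀ − payload = 226,000 − 7,830 = 218,170 kg.
Stage dry mass = ε × stage wet mass = 0.112 × 218,170 = 24,435 kg.
Burnout mass m_f = stage dry + payload = 24,435 + 7,830 = 32,265 kg.
From the ideal rocket equation, Δv = v_e · ln(226,000/32,265) = 3990.0 × ln(7.004) = 3990.0 × 1.9466 ≈ 7767 m/s.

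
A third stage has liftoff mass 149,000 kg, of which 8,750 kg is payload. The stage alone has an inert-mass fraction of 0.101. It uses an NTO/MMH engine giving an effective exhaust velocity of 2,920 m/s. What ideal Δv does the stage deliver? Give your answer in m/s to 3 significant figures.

Stage wet mass = m₀ − payload = 149,000 − 8,750 = 140,250 kg.
Stage dry mass = ε × stage wet mass = 0.101 × 140,250 = 14,165.3 kg.
Burnout mass m_f = stage dry + payload = 14,165.3 + 8,750 = 22,915.3 kg.
Rocket equation: Δv = v_e · ln(149,000/22,915.3) = 2920.0 × ln(6.502) = 2920.0 × 1.8721 ≈ 5467 m/s.

Δv ≈ 5470 m/s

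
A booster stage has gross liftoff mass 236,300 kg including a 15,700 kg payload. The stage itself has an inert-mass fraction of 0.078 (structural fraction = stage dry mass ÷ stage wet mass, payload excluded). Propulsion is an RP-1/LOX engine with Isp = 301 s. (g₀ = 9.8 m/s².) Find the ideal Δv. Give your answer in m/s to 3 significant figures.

Δv ≈ 5820 m/s

Stage wet mass = m₀ − payload = 236,300 − 15,700 = 220,600 kg.
Stage dry mass = ε × stage wet mass = 0.078 × 220,600 = 17,206.8 kg.
Burnout mass m_f = stage dry + payload = 17,206.8 + 15,700 = 32,906.8 kg.
v_e = Isp · g₀ = 301 × 9.8 = 2949.8 m/s.
Δv = v_e · ln(236,300/32,906.8) = 2949.8 × ln(7.181) = 2949.8 × 1.9714 ≈ 5815 m/s.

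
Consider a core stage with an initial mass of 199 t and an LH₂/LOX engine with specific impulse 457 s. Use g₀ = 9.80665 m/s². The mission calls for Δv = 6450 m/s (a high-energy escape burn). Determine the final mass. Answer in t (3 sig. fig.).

final mass ≈ 47.2 t

v_e = Isp · g₀ = 457 × 9.80665 = 4481.6 m/s.
m₀/m_f = exp(Δv / v_e) = exp(6450 / 4481.6) = exp(1.4392) = 4.2173.
m_f = m₀ / 4.2173 = 199 / 4.2173 = 47.1866 t.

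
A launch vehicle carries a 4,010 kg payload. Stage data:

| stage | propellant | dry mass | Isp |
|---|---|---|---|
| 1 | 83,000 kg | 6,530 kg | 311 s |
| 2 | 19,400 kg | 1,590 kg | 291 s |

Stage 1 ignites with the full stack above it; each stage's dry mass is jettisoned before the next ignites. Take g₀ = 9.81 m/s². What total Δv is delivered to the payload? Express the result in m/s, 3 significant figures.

Ignition mass of stage 1 = 83,000+6,530 + 19,400+1,590 + 4,010 = 114,530 kg.
Stage 1: m₀ = 114,530 kg, m_f = 114,530 − 83,000 = 31,530 kg; Δv = 311×9.81×ln(3.632) = 3050.9×1.2899 ≈ 3935 m/s.
Stage 2: m₀ = 25,000 kg, m_f = 25,000 − 19,400 = 5,600 kg; Δv = 291×9.81×ln(4.464) = 2854.7×1.4961 ≈ 4271 m/s.
Total Δv = 3935 + 4271 = 8206 m/s.

Δv ≈ 8210 m/s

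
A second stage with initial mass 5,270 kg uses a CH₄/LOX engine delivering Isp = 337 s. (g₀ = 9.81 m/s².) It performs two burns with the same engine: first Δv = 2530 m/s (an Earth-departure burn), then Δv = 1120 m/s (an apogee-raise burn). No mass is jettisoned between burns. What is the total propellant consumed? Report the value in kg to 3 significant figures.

v_e = Isp · g₀ = 337 × 9.81 = 3306.0 m/s.
After the first burn: m = 5270 × exp(−2530/3306.0) = 5270 × 0.46520 = 2,451.6 kg.
After the second burn: m = 2,451.6 × exp(−1120/3306.0) = 2,451.6 × 0.71264 = 1,747.11 kg.
Total propellant = m₀ − m_final = 5270 − 1,747.11 = 3,522.89 kg.

total propellant consumed ≈ 3520 kg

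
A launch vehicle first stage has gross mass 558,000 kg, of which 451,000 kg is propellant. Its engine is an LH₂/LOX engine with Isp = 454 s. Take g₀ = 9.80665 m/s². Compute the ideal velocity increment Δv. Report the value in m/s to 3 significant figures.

v_e = Isp · g₀ = 454 × 9.80665 = 4452.2 m/s.
m_f = m₀ − m_prop = 558,000 − 451,000 = 107,000 kg.
Δv = v_e · ln(m₀/m_f) = 4452.2 × ln(5.215) = 4452.2 × 1.6515 ≈ 7353.0 m/s.

Δv ≈ 7350 m/s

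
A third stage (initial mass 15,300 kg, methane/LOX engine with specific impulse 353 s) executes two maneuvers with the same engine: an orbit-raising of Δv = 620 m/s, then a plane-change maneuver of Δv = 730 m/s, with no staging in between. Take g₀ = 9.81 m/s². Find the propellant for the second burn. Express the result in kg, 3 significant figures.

v_e = Isp · g₀ = 353 × 9.81 = 3462.9 m/s.
After the first burn: m = 15300 × exp(−620/3462.9) = 15300 × 0.83607 = 12,791.9 kg.
After the second burn: m = 12,791.9 × exp(−730/3462.9) = 12,791.9 × 0.80993 = 10,360.5 kg.
Second-burn propellant = 12,791.9 − 10,360.5 = 2,431.4 kg.

propellant for the second burn ≈ 2430 kg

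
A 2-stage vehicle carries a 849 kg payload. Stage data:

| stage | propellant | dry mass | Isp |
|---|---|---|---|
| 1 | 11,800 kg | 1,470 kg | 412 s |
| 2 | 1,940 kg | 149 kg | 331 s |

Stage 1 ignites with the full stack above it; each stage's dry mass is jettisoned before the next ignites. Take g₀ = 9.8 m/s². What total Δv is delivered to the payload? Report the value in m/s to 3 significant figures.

Δv ≈ 8760 m/s

Ignition mass of stage 1 = 11,800+1,470 + 1,940+149 + 849 = 16,208 kg.
Stage 1: m₀ = 16,208 kg, m_f = 16,208 − 11,800 = 4,408 kg; Δv = 412×9.8×ln(3.677) = 4037.6×1.3021 ≈ 5257 m/s.
Stage 2: m₀ = 2,938 kg, m_f = 2,938 − 1,940 = 998 kg; Δv = 331×9.8×ln(2.944) = 3243.8×1.0797 ≈ 3502 m/s.
Total Δv = 5257 + 3502 = 8759 m/s.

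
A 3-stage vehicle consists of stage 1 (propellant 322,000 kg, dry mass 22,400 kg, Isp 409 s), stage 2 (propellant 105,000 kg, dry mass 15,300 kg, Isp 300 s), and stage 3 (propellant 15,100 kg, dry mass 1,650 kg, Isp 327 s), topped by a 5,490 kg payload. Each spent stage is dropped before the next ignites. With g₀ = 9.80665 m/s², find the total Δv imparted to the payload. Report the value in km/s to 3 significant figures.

Δv ≈ 11.9 km/s

Ignition mass of stage 1 = 322,000+22,400 + 105,000+15,300 + 15,100+1,650 + 5,490 = 486,940 kg.
Stage 1: m₀ = 486,940 kg, m_f = 486,940 − 322,000 = 164,940 kg; Δv = 409×9.80665×ln(2.952) = 4010.9×1.0826 ≈ 4342 m/s.
Stage 2: m₀ = 142,540 kg, m_f = 142,540 − 105,000 = 37,540 kg; Δv = 300×9.80665×ln(3.797) = 2942.0×1.3342 ≈ 3925 m/s.
Stage 3: m₀ = 22,240 kg, m_f = 22,240 − 15,100 = 7,140 kg; Δv = 327×9.80665×ln(3.115) = 3206.8×1.1362 ≈ 3643 m/s.
Total Δv = 4342 + 3925 + 3643 = 11910 m/s.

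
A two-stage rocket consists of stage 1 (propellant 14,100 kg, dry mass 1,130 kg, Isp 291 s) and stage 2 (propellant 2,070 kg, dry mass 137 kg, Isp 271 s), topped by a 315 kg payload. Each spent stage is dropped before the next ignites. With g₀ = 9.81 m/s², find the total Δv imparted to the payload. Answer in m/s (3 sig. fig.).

Δv ≈ 9080 m/s

Ignition mass of stage 1 = 14,100+1,130 + 2,070+137 + 315 = 17,752 kg.
Stage 1: m₀ = 17,752 kg, m_f = 17,752 − 14,100 = 3,652 kg; Δv = 291×9.81×ln(4.861) = 2854.7×1.5812 ≈ 4514 m/s.
Stage 2: m₀ = 2,522 kg, m_f = 2,522 − 2,070 = 452 kg; Δv = 271×9.81×ln(5.58) = 2658.5×1.7191 ≈ 4570 m/s.
Total Δv = 4514 + 4570 = 9084 m/s.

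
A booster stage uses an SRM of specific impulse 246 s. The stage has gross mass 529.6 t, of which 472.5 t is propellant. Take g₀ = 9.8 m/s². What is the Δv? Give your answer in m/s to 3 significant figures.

v_e = Isp · g₀ = 246 × 9.8 = 2410.8 m/s.
m_f = m₀ − m_prop = 529.6 − 472.5 = 57.1 t.
By the Tsiolkovsky rocket equation, Δv = v_e · ln(m₀/m_f) = 2410.8 × ln(9.275) = 2410.8 × 2.2273 ≈ 5369.6 m/s.

Δv ≈ 5370 m/s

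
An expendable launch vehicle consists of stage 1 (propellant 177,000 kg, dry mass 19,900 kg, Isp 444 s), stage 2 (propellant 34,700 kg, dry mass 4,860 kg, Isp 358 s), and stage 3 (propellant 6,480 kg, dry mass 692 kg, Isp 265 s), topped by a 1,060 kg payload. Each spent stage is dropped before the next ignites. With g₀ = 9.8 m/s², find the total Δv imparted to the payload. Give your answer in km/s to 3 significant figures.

Δv ≈ 14.2 km/s

Ignition mass of stage 1 = 177,000+19,900 + 34,700+4,860 + 6,480+692 + 1,060 = 244,692 kg.
Stage 1: m₀ = 244,692 kg, m_f = 244,692 − 177,000 = 67,692 kg; Δv = 444×9.8×ln(3.615) = 4351.2×1.2850 ≈ 5591 m/s.
Stage 2: m₀ = 47,792 kg, m_f = 47,792 − 34,700 = 13,092 kg; Δv = 358×9.8×ln(3.65) = 3508.4×1.2949 ≈ 4543 m/s.
Stage 3: m₀ = 8,232 kg, m_f = 8,232 − 6,480 = 1,752 kg; Δv = 265×9.8×ln(4.699) = 2597.0×1.5473 ≈ 4018 m/s.
Total Δv = 5591 + 4543 + 4018 = 14152 m/s.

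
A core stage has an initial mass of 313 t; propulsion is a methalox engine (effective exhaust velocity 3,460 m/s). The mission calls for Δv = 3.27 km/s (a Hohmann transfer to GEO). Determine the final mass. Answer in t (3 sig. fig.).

m₀/m_f = exp(Δv / v_e) = exp(3270 / 3460.0) = exp(0.9451) = 2.5730.
m_f = m₀ / 2.5730 = 313 / 2.5730 = 121.648 t.

final mass ≈ 122 t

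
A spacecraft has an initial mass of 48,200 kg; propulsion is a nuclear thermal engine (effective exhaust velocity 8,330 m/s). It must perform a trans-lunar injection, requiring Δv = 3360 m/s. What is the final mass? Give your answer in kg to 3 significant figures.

final mass ≈ 32200 kg

By the Tsiolkovsky rocket equation, m₀/m_f = exp(Δv / v_e) = exp(3360 / 8330.0) = exp(0.4034) = 1.4968.
m_f = m₀ / 1.4968 = 48,200 / 1.4968 = 32,202 kg.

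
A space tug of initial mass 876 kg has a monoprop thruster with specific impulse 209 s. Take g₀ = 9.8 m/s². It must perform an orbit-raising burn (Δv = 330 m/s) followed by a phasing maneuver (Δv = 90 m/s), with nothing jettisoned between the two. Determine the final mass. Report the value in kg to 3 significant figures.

v_e = Isp · g₀ = 209 × 9.8 = 2048.2 m/s.
After the first burn: m = 876 × exp(−330/2048.2) = 876 × 0.85119 = 745.642 kg.
After the second burn: m = 745.642 × exp(−90/2048.2) = 745.642 × 0.95701 = 713.587 kg.

final mass ≈ 714 kg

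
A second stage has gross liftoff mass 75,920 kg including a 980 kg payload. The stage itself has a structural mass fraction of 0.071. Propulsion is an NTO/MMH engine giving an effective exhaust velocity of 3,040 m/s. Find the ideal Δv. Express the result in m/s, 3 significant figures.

Stage wet mass = m₀ − payload = 75,920 − 980 = 74,940 kg.
Stage dry mass = ε × stage wet mass = 0.071 × 74,940 = 5,320.74 kg.
Burnout mass m_f = stage dry + payload = 5,320.74 + 980 = 6,300.74 kg.
From the ideal rocket equation, Δv = v_e · ln(75,920/6,300.74) = 3040.0 × ln(12.05) = 3040.0 × 2.4890 ≈ 7567 m/s.

Δv ≈ 7570 m/s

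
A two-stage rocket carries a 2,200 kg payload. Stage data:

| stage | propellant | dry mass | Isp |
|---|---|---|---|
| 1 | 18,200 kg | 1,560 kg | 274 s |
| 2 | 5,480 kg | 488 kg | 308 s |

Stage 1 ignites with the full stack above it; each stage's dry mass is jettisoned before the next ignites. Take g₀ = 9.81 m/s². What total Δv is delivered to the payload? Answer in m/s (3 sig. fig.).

Δv ≈ 6190 m/s

Ignition mass of stage 1 = 18,200+1,560 + 5,480+488 + 2,200 = 27,928 kg.
Stage 1: m₀ = 27,928 kg, m_f = 27,928 − 18,200 = 9,728 kg; Δv = 274×9.81×ln(2.871) = 2687.9×1.0546 ≈ 2835 m/s.
Stage 2: m₀ = 8,168 kg, m_f = 8,168 − 5,480 = 2,688 kg; Δv = 308×9.81×ln(3.039) = 3021.5×1.1114 ≈ 3358 m/s.
Total Δv = 2835 + 3358 = 6193 m/s.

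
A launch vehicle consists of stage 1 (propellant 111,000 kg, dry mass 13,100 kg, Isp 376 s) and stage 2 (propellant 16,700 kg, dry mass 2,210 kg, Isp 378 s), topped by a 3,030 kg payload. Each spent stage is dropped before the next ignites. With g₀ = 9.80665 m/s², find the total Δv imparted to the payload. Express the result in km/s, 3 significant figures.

Ignition mass of stage 1 = 111,000+13,100 + 16,700+2,210 + 3,030 = 146,040 kg.
Stage 1: m₀ = 146,040 kg, m_f = 146,040 − 111,000 = 35,040 kg; Δv = 376×9.80665×ln(4.168) = 3687.3×1.4274 ≈ 5263 m/s.
Stage 2: m₀ = 21,940 kg, m_f = 21,940 − 16,700 = 5,240 kg; Δv = 378×9.80665×ln(4.187) = 3706.9×1.4320 ≈ 5308 m/s.
Total Δv = 5263 + 5308 = 10571 m/s.

Δv ≈ 10.6 km/s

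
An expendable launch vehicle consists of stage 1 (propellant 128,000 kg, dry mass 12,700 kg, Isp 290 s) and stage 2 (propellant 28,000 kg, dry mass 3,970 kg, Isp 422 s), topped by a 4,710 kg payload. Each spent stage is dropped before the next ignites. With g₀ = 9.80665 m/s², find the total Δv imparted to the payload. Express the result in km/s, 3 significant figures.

Ignition mass of stage 1 = 128,000+12,700 + 28,000+3,970 + 4,710 = 177,380 kg.
Stage 1: m₀ = 177,380 kg, m_f = 177,380 − 128,000 = 49,380 kg; Δv = 290×9.80665×ln(3.592) = 2843.9×1.2787 ≈ 3637 m/s.
Stage 2: m₀ = 36,680 kg, m_f = 36,680 − 28,000 = 8,680 kg; Δv = 422×9.80665×ln(4.226) = 4138.4×1.4412 ≈ 5964 m/s.
Total Δv = 3637 + 5964 = 9601 m/s.

Δv ≈ 9.60 km/s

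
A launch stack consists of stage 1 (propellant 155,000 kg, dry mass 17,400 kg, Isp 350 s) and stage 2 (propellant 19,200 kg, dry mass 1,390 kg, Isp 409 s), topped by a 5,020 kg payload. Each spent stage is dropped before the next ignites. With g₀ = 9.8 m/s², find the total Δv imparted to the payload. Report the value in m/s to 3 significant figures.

Ignition mass of stage 1 = 155,000+17,400 + 19,200+1,390 + 5,020 = 198,010 kg.
Stage 1: m₀ = 198,010 kg, m_f = 198,010 − 155,000 = 43,010 kg; Δv = 350×9.8×ln(4.604) = 3430.0×1.5269 ≈ 5237 m/s.
Stage 2: m₀ = 25,610 kg, m_f = 25,610 − 19,200 = 6,410 kg; Δv = 409×9.8×ln(3.995) = 4008.2×1.3851 ≈ 5552 m/s.
Total Δv = 5237 + 5552 = 10789 m/s.

Δv ≈ 10800 m/s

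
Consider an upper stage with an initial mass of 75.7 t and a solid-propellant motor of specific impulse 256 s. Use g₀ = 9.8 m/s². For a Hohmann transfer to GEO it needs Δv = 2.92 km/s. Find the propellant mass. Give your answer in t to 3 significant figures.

v_e = Isp · g₀ = 256 × 9.8 = 2508.8 m/s.
From the ideal rocket equation, m₀/m_f = exp(Δv / v_e) = exp(2920 / 2508.8) = exp(1.1639) = 3.2024.
m_f = 75.7 / 3.2024 = 23.6385 t, so propellant = m₀ − m_f = 75.7 − 23.6385 = 52.0615 t.

propellant mass ≈ 52.1 t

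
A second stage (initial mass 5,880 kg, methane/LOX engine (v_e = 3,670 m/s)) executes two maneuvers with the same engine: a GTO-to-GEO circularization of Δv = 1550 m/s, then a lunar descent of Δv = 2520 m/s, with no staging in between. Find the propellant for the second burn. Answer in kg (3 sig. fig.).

After the first burn: m = 5880 × exp(−1550/3670.0) = 5880 × 0.65551 = 3,854.4 kg.
After the second burn: m = 3,854.4 × exp(−2520/3670.0) = 3,854.4 × 0.50326 = 1,939.77 kg.
Second-burn propellant = 3,854.4 − 1,939.77 = 1,914.63 kg.

propellant for the second burn ≈ 1910 kg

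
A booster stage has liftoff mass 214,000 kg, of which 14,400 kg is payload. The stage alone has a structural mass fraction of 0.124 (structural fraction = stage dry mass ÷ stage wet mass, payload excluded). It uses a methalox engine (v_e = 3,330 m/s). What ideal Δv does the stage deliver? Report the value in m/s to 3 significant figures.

Δv ≈ 5660 m/s

Stage wet mass = m₀ − payload = 214,000 − 14,400 = 199,600 kg.
Stage dry mass = ε × stage wet mass = 0.124 × 199,600 = 24,750.4 kg.
Burnout mass m_f = stage dry + payload = 24,750.4 + 14,400 = 39,150.4 kg.
By the Tsiolkovsky rocket equation, Δv = v_e · ln(214,000/39,150.4) = 3330.0 × ln(5.466) = 3330.0 × 1.6986 ≈ 5656 m/s.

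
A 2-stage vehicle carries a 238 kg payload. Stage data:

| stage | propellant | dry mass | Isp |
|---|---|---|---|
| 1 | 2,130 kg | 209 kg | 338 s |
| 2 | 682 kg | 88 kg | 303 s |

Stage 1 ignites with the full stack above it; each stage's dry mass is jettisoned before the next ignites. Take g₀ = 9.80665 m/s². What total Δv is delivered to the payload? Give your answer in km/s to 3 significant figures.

Ignition mass of stage 1 = 2,130+209 + 682+88 + 238 = 3,347 kg.
Stage 1: m₀ = 3,347 kg, m_f = 3,347 − 2,130 = 1,217 kg; Δv = 338×9.80665×ln(2.75) = 3314.6×1.0117 ≈ 3353 m/s.
Stage 2: m₀ = 1,008 kg, m_f = 1,008 − 682 = 326 kg; Δv = 303×9.80665×ln(3.092) = 2971.4×1.1288 ≈ 3354 m/s.
Total Δv = 3353 + 3354 = 6707 m/s.

Δv ≈ 6.71 km/s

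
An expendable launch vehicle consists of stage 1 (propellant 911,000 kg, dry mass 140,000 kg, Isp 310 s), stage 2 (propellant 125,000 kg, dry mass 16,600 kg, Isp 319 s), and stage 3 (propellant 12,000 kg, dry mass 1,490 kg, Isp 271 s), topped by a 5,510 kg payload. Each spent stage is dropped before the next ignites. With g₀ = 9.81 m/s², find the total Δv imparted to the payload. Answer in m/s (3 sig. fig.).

Ignition mass of stage 1 = 911,000+140,000 + 125,000+16,600 + 12,000+1,490 + 5,510 = 1,211,600 kg.
Stage 1: m₀ = 1,211,600 kg, m_f = 1,211,600 − 911,000 = 300,600 kg; Δv = 310×9.81×ln(4.031) = 3041.1×1.3939 ≈ 4239 m/s.
Stage 2: m₀ = 160,600 kg, m_f = 160,600 − 125,000 = 35,600 kg; Δv = 319×9.81×ln(4.511) = 3129.4×1.5066 ≈ 4715 m/s.
Stage 3: m₀ = 19,000 kg, m_f = 19,000 − 12,000 = 7,000 kg; Δv = 271×9.81×ln(2.714) = 2658.5×0.9985 ≈ 2655 m/s.
Total Δv = 4239 + 4715 + 2655 = 11609 m/s.

Δv ≈ 11600 m/s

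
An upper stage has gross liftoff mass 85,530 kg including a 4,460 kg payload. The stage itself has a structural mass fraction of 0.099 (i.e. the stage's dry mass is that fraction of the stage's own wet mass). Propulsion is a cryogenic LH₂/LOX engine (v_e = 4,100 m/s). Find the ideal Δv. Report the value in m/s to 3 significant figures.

Δv ≈ 7890 m/s

Stage wet mass = m₀ − payload = 85,530 − 4,460 = 81,070 kg.
Stage dry mass = ε × stage wet mass = 0.099 × 81,070 = 8,025.93 kg.
Burnout mass m_f = stage dry + payload = 8,025.93 + 4,460 = 12,485.93 kg.
Using Δv = v_e ln(m₀/m_f): Δv = v_e · ln(85,530/12,485.93) = 4100.0 × ln(6.85) = 4100.0 × 1.9243 ≈ 7889 m/s.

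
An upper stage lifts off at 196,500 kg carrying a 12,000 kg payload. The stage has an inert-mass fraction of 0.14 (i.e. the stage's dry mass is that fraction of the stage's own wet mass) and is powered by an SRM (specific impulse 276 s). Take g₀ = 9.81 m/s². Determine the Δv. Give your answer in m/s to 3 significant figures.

Stage wet mass = m₀ − payload = 196,500 − 12,000 = 184,500 kg.
Stage dry mass = ε × stage wet mass = 0.14 × 184,500 = 25,830 kg.
Burnout mass m_f = stage dry + payload = 25,830 + 12,000 = 37,830 kg.
v_e = Isp · g₀ = 276 × 9.81 = 2707.6 m/s.
Using Δv = v_e ln(m₀/m_f): Δv = v_e · ln(196,500/37,830) = 2707.6 × ln(5.194) = 2707.6 × 1.6476 ≈ 4461 m/s.

Δv ≈ 4460 m/s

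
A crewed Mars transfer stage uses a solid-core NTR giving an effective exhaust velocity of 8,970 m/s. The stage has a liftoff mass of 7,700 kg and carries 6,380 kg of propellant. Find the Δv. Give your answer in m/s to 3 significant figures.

m_f = m₀ − m_prop = 7,700 − 6,380 = 1,320 kg.
By the Tsiolkovsky rocket equation, Δv = v_e · ln(m₀/m_f) = 8970.0 × ln(5.833) = 8970.0 × 1.7636 ≈ 15819.4 m/s.

Δv ≈ 15800 m/s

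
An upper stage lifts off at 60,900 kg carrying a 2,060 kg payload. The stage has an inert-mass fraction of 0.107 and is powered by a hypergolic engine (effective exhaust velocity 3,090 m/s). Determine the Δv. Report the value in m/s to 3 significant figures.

Stage wet mass = m₀ − payload = 60,900 − 2,060 = 58,840 kg.
Stage dry mass = ε × stage wet mass = 0.107 × 58,840 = 6,295.88 kg.
Burnout mass m_f = stage dry + payload = 6,295.88 + 2,060 = 8,355.88 kg.
Using Δv = v_e ln(m₀/m_f): Δv = v_e · ln(60,900/8,355.88) = 3090.0 × ln(7.288) = 3090.0 × 1.9863 ≈ 6138 m/s.

Δv ≈ 6140 m/s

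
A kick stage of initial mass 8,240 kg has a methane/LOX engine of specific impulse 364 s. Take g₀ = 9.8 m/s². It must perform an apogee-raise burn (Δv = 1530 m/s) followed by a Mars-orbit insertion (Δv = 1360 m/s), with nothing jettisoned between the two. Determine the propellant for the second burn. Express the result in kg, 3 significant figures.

v_e = Isp · g₀ = 364 × 9.8 = 3567.2 m/s.
After the first burn: m = 8240 × exp(−1530/3567.2) = 8240 × 0.65122 = 5,366.05 kg.
After the second burn: m = 5,366.05 × exp(−1360/3567.2) = 5,366.05 × 0.68301 = 3,665.07 kg.
Second-burn propellant = 5,366.05 − 3,665.07 = 1,700.98 kg.

propellant for the second burn ≈ 1700 kg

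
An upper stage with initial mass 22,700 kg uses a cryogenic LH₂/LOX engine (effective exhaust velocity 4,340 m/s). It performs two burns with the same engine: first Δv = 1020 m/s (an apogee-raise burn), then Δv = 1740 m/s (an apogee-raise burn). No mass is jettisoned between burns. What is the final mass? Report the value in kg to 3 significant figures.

final mass ≈ 12000 kg

After the first burn: m = 22700 × exp(−1020/4340.0) = 22700 × 0.79055 = 17,945.5 kg.
After the second burn: m = 17,945.5 × exp(−1740/4340.0) = 17,945.5 × 0.66970 = 12,018.1 kg.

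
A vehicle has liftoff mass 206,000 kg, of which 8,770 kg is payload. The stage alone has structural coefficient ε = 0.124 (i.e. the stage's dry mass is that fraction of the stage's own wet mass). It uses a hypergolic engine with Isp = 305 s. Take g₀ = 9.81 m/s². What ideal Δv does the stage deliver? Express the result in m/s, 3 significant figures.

Δv ≈ 5460 m/s

Stage wet mass = m₀ − payload = 206,000 − 8,770 = 197,230 kg.
Stage dry mass = ε × stage wet mass = 0.124 × 197,230 = 24,456.5 kg.
Burnout mass m_f = stage dry + payload = 24,456.5 + 8,770 = 33,226.5 kg.
v_e = Isp · g₀ = 305 × 9.81 = 2992.1 m/s.
Δv = v_e · ln(206,000/33,226.5) = 2992.1 × ln(6.2) = 2992.1 × 1.8245 ≈ 5459 m/s.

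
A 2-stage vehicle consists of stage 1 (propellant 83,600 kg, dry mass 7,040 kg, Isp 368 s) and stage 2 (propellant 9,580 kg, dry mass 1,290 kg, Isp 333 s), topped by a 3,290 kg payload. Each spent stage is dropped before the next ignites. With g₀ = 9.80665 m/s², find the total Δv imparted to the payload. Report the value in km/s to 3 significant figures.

Δv ≈ 9.45 km/s

Ignition mass of stage 1 = 83,600+7,040 + 9,580+1,290 + 3,290 = 104,800 kg.
Stage 1: m₀ = 104,800 kg, m_f = 104,800 − 83,600 = 21,200 kg; Δv = 368×9.80665×ln(4.943) = 3608.8×1.5981 ≈ 5767 m/s.
Stage 2: m₀ = 14,160 kg, m_f = 14,160 − 9,580 = 4,580 kg; Δv = 333×9.80665×ln(3.092) = 3265.6×1.1287 ≈ 3686 m/s.
Total Δv = 5767 + 3686 = 9453 m/s.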